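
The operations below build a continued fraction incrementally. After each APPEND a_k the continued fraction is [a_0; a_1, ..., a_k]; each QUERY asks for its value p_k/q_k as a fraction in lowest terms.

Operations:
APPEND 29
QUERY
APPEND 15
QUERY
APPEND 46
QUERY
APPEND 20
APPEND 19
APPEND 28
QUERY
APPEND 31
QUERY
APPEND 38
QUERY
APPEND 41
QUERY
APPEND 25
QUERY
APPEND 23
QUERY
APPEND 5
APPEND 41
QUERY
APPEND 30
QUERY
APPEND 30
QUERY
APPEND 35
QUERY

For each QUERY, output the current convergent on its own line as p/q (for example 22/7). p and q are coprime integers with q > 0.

29/1
436/15
20085/691
214900868/7393403
6669587577/229459049
253659228794/8726837265
10406697968131/358029786914
260421108432069/8959471510115
6000092191905718/206425874519559
1246696256978292737/42891068482943869
37431148591416742769/1287773143332423980
1124181153999480575807/38676085368455663269
39383771538573236896014/1354950761039280638395

APPEND 29: p_0 = 29·1 + 0 = 29, q_0 = 29·0 + 1 = 1 → 29/1
APPEND 15: p_1 = 15·29 + 1 = 436, q_1 = 15·1 + 0 = 15 → 436/15
APPEND 46: p_2 = 46·436 + 29 = 20085, q_2 = 46·15 + 1 = 691 → 20085/691
APPEND 20: p_3 = 20·20085 + 436 = 402136, q_3 = 20·691 + 15 = 13835 → 402136/13835
APPEND 19: p_4 = 19·402136 + 20085 = 7660669, q_4 = 19·13835 + 691 = 263556 → 7660669/263556
APPEND 28: p_5 = 28·7660669 + 402136 = 214900868, q_5 = 28·263556 + 13835 = 7393403 → 214900868/7393403
APPEND 31: p_6 = 31·214900868 + 7660669 = 6669587577, q_6 = 31·7393403 + 263556 = 229459049 → 6669587577/229459049
APPEND 38: p_7 = 38·6669587577 + 214900868 = 253659228794, q_7 = 38·229459049 + 7393403 = 8726837265 → 253659228794/8726837265
APPEND 41: p_8 = 41·253659228794 + 6669587577 = 10406697968131, q_8 = 41·8726837265 + 229459049 = 358029786914 → 10406697968131/358029786914
APPEND 25: p_9 = 25·10406697968131 + 253659228794 = 260421108432069, q_9 = 25·358029786914 + 8726837265 = 8959471510115 → 260421108432069/8959471510115
APPEND 23: p_10 = 23·260421108432069 + 10406697968131 = 6000092191905718, q_10 = 23·8959471510115 + 358029786914 = 206425874519559 → 6000092191905718/206425874519559
APPEND 5: p_11 = 5·6000092191905718 + 260421108432069 = 30260882067960659, q_11 = 5·206425874519559 + 8959471510115 = 1041088844107910 → 30260882067960659/1041088844107910
APPEND 41: p_12 = 41·30260882067960659 + 6000092191905718 = 1246696256978292737, q_12 = 41·1041088844107910 + 206425874519559 = 42891068482943869 → 1246696256978292737/42891068482943869
APPEND 30: p_13 = 30·1246696256978292737 + 30260882067960659 = 37431148591416742769, q_13 = 30·42891068482943869 + 1041088844107910 = 1287773143332423980 → 37431148591416742769/1287773143332423980
APPEND 30: p_14 = 30·37431148591416742769 + 1246696256978292737 = 1124181153999480575807, q_14 = 30·1287773143332423980 + 42891068482943869 = 38676085368455663269 → 1124181153999480575807/38676085368455663269
APPEND 35: p_15 = 35·1124181153999480575807 + 37431148591416742769 = 39383771538573236896014, q_15 = 35·38676085368455663269 + 1287773143332423980 = 1354950761039280638395 → 39383771538573236896014/1354950761039280638395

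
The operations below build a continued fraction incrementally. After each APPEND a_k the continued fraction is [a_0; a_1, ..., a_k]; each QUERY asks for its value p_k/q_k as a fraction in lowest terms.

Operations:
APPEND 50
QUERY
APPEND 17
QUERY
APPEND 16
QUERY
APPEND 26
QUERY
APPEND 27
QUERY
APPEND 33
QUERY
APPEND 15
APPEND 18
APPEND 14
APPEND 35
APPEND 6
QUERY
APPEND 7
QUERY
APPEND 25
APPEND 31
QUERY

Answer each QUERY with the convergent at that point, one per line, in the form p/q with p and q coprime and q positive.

APPEND 50: p_0 = 50·1 + 0 = 50, q_0 = 50·0 + 1 = 1 → 50/1
APPEND 17: p_1 = 17·50 + 1 = 851, q_1 = 17·1 + 0 = 17 → 851/17
APPEND 16: p_2 = 16·851 + 50 = 13666, q_2 = 16·17 + 1 = 273 → 13666/273
APPEND 26: p_3 = 26·13666 + 851 = 356167, q_3 = 26·273 + 17 = 7115 → 356167/7115
APPEND 27: p_4 = 27·356167 + 13666 = 9630175, q_4 = 27·7115 + 273 = 192378 → 9630175/192378
APPEND 33: p_5 = 33·9630175 + 356167 = 318151942, q_5 = 33·192378 + 7115 = 6355589 → 318151942/6355589
APPEND 15: p_6 = 15·318151942 + 9630175 = 4781909305, q_6 = 15·6355589 + 192378 = 95526213 → 4781909305/95526213
APPEND 18: p_7 = 18·4781909305 + 318151942 = 86392519432, q_7 = 18·95526213 + 6355589 = 1725827423 → 86392519432/1725827423
APPEND 14: p_8 = 14·86392519432 + 4781909305 = 1214277181353, q_8 = 14·1725827423 + 95526213 = 24257110135 → 1214277181353/24257110135
APPEND 35: p_9 = 35·1214277181353 + 86392519432 = 42586093866787, q_9 = 35·24257110135 + 1725827423 = 850724682148 → 42586093866787/850724682148
APPEND 6: p_10 = 6·42586093866787 + 1214277181353 = 256730840382075, q_10 = 6·850724682148 + 24257110135 = 5128605203023 → 256730840382075/5128605203023
APPEND 7: p_11 = 7·256730840382075 + 42586093866787 = 1839701976541312, q_11 = 7·5128605203023 + 850724682148 = 36750961103309 → 1839701976541312/36750961103309
APPEND 25: p_12 = 25·1839701976541312 + 256730840382075 = 46249280253914875, q_12 = 25·36750961103309 + 5128605203023 = 923902632785748 → 46249280253914875/923902632785748
APPEND 31: p_13 = 31·46249280253914875 + 1839701976541312 = 1435567389847902437, q_13 = 31·923902632785748 + 36750961103309 = 28677732577461497 → 1435567389847902437/28677732577461497

50/1
851/17
13666/273
356167/7115
9630175/192378
318151942/6355589
256730840382075/5128605203023
1839701976541312/36750961103309
1435567389847902437/28677732577461497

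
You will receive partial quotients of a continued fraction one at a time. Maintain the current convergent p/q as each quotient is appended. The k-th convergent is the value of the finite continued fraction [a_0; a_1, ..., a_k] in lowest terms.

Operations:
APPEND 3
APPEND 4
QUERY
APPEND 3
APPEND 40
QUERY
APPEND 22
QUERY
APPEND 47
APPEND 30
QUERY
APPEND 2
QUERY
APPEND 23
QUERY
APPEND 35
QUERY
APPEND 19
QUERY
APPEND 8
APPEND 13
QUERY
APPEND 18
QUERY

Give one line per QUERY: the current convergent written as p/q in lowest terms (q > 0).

APPEND 3: p_0 = 3·1 + 0 = 3, q_0 = 3·0 + 1 = 1 → 3/1
APPEND 4: p_1 = 4·3 + 1 = 13, q_1 = 4·1 + 0 = 4 → 13/4
APPEND 3: p_2 = 3·13 + 3 = 42, q_2 = 3·4 + 1 = 13 → 42/13
APPEND 40: p_3 = 40·42 + 13 = 1693, q_3 = 40·13 + 4 = 524 → 1693/524
APPEND 22: p_4 = 22·1693 + 42 = 37288, q_4 = 22·524 + 13 = 11541 → 37288/11541
APPEND 47: p_5 = 47·37288 + 1693 = 1754229, q_5 = 47·11541 + 524 = 542951 → 1754229/542951
APPEND 30: p_6 = 30·1754229 + 37288 = 52664158, q_6 = 30·542951 + 11541 = 16300071 → 52664158/16300071
APPEND 2: p_7 = 2·52664158 + 1754229 = 107082545, q_7 = 2·16300071 + 542951 = 33143093 → 107082545/33143093
APPEND 23: p_8 = 23·107082545 + 52664158 = 2515562693, q_8 = 23·33143093 + 16300071 = 778591210 → 2515562693/778591210
APPEND 35: p_9 = 35·2515562693 + 107082545 = 88151776800, q_9 = 35·778591210 + 33143093 = 27283835443 → 88151776800/27283835443
APPEND 19: p_10 = 19·88151776800 + 2515562693 = 1677399321893, q_10 = 19·27283835443 + 778591210 = 519171464627 → 1677399321893/519171464627
APPEND 8: p_11 = 8·1677399321893 + 88151776800 = 13507346351944, q_11 = 8·519171464627 + 27283835443 = 4180655552459 → 13507346351944/4180655552459
APPEND 13: p_12 = 13·13507346351944 + 1677399321893 = 177272901897165, q_12 = 13·4180655552459 + 519171464627 = 54867693646594 → 177272901897165/54867693646594
APPEND 18: p_13 = 18·177272901897165 + 13507346351944 = 3204419580500914, q_13 = 18·54867693646594 + 4180655552459 = 991799141191151 → 3204419580500914/991799141191151

13/4
1693/524
37288/11541
52664158/16300071
107082545/33143093
2515562693/778591210
88151776800/27283835443
1677399321893/519171464627
177272901897165/54867693646594
3204419580500914/991799141191151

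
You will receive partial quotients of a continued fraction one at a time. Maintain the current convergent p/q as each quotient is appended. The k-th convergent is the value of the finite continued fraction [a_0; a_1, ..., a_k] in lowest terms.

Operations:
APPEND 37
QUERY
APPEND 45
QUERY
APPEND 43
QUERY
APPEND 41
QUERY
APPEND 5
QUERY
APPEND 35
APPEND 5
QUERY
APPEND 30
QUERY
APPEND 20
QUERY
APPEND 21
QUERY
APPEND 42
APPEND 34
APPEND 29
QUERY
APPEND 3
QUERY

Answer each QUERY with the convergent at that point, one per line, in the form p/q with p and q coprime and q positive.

37/1
1666/45
71675/1936
2940341/79421
14773380/399041
2614816585/70628321
78964506191/2132895486
1581904940405/42728538041
33298968254696/899432194347
1382902440285733903/37353318785143068
4196345331261136063/113346697731444461

APPEND 37: p_0 = 37·1 + 0 = 37, q_0 = 37·0 + 1 = 1 → 37/1
APPEND 45: p_1 = 45·37 + 1 = 1666, q_1 = 45·1 + 0 = 45 → 1666/45
APPEND 43: p_2 = 43·1666 + 37 = 71675, q_2 = 43·45 + 1 = 1936 → 71675/1936
APPEND 41: p_3 = 41·71675 + 1666 = 2940341, q_3 = 41·1936 + 45 = 79421 → 2940341/79421
APPEND 5: p_4 = 5·2940341 + 71675 = 14773380, q_4 = 5·79421 + 1936 = 399041 → 14773380/399041
APPEND 35: p_5 = 35·14773380 + 2940341 = 520008641, q_5 = 35·399041 + 79421 = 14045856 → 520008641/14045856
APPEND 5: p_6 = 5·520008641 + 14773380 = 2614816585, q_6 = 5·14045856 + 399041 = 70628321 → 2614816585/70628321
APPEND 30: p_7 = 30·2614816585 + 520008641 = 78964506191, q_7 = 30·70628321 + 14045856 = 2132895486 → 78964506191/2132895486
APPEND 20: p_8 = 20·78964506191 + 2614816585 = 1581904940405, q_8 = 20·2132895486 + 70628321 = 42728538041 → 1581904940405/42728538041
APPEND 21: p_9 = 21·1581904940405 + 78964506191 = 33298968254696, q_9 = 21·42728538041 + 2132895486 = 899432194347 → 33298968254696/899432194347
APPEND 42: p_10 = 42·33298968254696 + 1581904940405 = 1400138571637637, q_10 = 42·899432194347 + 42728538041 = 37818880700615 → 1400138571637637/37818880700615
APPEND 34: p_11 = 34·1400138571637637 + 33298968254696 = 47638010403934354, q_11 = 34·37818880700615 + 899432194347 = 1286741376015257 → 47638010403934354/1286741376015257
APPEND 29: p_12 = 29·47638010403934354 + 1400138571637637 = 1382902440285733903, q_12 = 29·1286741376015257 + 37818880700615 = 37353318785143068 → 1382902440285733903/37353318785143068
APPEND 3: p_13 = 3·1382902440285733903 + 47638010403934354 = 4196345331261136063, q_13 = 3·37353318785143068 + 1286741376015257 = 113346697731444461 → 4196345331261136063/113346697731444461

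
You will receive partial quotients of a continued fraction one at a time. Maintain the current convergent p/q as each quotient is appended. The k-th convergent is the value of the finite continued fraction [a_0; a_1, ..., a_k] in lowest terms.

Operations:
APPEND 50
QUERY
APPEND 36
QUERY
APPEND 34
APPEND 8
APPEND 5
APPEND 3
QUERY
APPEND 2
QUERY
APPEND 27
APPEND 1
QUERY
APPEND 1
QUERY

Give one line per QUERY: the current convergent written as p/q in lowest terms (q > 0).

50/1
1801/36
8057020/161051
18635689/372507
529856312/10591247
1041076935/20809987

APPEND 50: p_0 = 50·1 + 0 = 50, q_0 = 50·0 + 1 = 1 → 50/1
APPEND 36: p_1 = 36·50 + 1 = 1801, q_1 = 36·1 + 0 = 36 → 1801/36
APPEND 34: p_2 = 34·1801 + 50 = 61284, q_2 = 34·36 + 1 = 1225 → 61284/1225
APPEND 8: p_3 = 8·61284 + 1801 = 492073, q_3 = 8·1225 + 36 = 9836 → 492073/9836
APPEND 5: p_4 = 5·492073 + 61284 = 2521649, q_4 = 5·9836 + 1225 = 50405 → 2521649/50405
APPEND 3: p_5 = 3·2521649 + 492073 = 8057020, q_5 = 3·50405 + 9836 = 161051 → 8057020/161051
APPEND 2: p_6 = 2·8057020 + 2521649 = 18635689, q_6 = 2·161051 + 50405 = 372507 → 18635689/372507
APPEND 27: p_7 = 27·18635689 + 8057020 = 511220623, q_7 = 27·372507 + 161051 = 10218740 → 511220623/10218740
APPEND 1: p_8 = 1·511220623 + 18635689 = 529856312, q_8 = 1·10218740 + 372507 = 10591247 → 529856312/10591247
APPEND 1: p_9 = 1·529856312 + 511220623 = 1041076935, q_9 = 1·10591247 + 10218740 = 20809987 → 1041076935/20809987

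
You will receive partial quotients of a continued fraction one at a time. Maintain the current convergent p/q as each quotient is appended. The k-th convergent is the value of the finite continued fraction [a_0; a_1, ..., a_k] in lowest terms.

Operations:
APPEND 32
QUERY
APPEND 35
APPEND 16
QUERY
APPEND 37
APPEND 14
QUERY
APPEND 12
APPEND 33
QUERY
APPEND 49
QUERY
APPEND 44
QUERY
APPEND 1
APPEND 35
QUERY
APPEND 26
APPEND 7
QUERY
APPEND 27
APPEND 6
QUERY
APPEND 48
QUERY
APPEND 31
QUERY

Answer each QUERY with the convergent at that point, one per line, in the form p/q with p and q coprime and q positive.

32/1
17968/561
9341086/291649
3730387063/116470789
182901725056/5710589241
8051406289527/251382397393
296252186799932/9249636929583
54271790340489637/1694483209020127
8892566572488687721/277645248989215453
428316244609815043622/13372963745779040965
13286696149476755040003/414839521368139485368

APPEND 32: p_0 = 32·1 + 0 = 32, q_0 = 32·0 + 1 = 1 → 32/1
APPEND 35: p_1 = 35·32 + 1 = 1121, q_1 = 35·1 + 0 = 35 → 1121/35
APPEND 16: p_2 = 16·1121 + 32 = 17968, q_2 = 16·35 + 1 = 561 → 17968/561
APPEND 37: p_3 = 37·17968 + 1121 = 665937, q_3 = 37·561 + 35 = 20792 → 665937/20792
APPEND 14: p_4 = 14·665937 + 17968 = 9341086, q_4 = 14·20792 + 561 = 291649 → 9341086/291649
APPEND 12: p_5 = 12·9341086 + 665937 = 112758969, q_5 = 12·291649 + 20792 = 3520580 → 112758969/3520580
APPEND 33: p_6 = 33·112758969 + 9341086 = 3730387063, q_6 = 33·3520580 + 291649 = 116470789 → 3730387063/116470789
APPEND 49: p_7 = 49·3730387063 + 112758969 = 182901725056, q_7 = 49·116470789 + 3520580 = 5710589241 → 182901725056/5710589241
APPEND 44: p_8 = 44·182901725056 + 3730387063 = 8051406289527, q_8 = 44·5710589241 + 116470789 = 251382397393 → 8051406289527/251382397393
APPEND 1: p_9 = 1·8051406289527 + 182901725056 = 8234308014583, q_9 = 1·251382397393 + 5710589241 = 257092986634 → 8234308014583/257092986634
APPEND 35: p_10 = 35·8234308014583 + 8051406289527 = 296252186799932, q_10 = 35·257092986634 + 251382397393 = 9249636929583 → 296252186799932/9249636929583
APPEND 26: p_11 = 26·296252186799932 + 8234308014583 = 7710791164812815, q_11 = 26·9249636929583 + 257092986634 = 240747653155792 → 7710791164812815/240747653155792
APPEND 7: p_12 = 7·7710791164812815 + 296252186799932 = 54271790340489637, q_12 = 7·240747653155792 + 9249636929583 = 1694483209020127 → 54271790340489637/1694483209020127
APPEND 27: p_13 = 27·54271790340489637 + 7710791164812815 = 1473049130358033014, q_13 = 27·1694483209020127 + 240747653155792 = 45991794296699221 → 1473049130358033014/45991794296699221
APPEND 6: p_14 = 6·1473049130358033014 + 54271790340489637 = 8892566572488687721, q_14 = 6·45991794296699221 + 1694483209020127 = 277645248989215453 → 8892566572488687721/277645248989215453
APPEND 48: p_15 = 48·8892566572488687721 + 1473049130358033014 = 428316244609815043622, q_15 = 48·277645248989215453 + 45991794296699221 = 13372963745779040965 → 428316244609815043622/13372963745779040965
APPEND 31: p_16 = 31·428316244609815043622 + 8892566572488687721 = 13286696149476755040003, q_16 = 31·13372963745779040965 + 277645248989215453 = 414839521368139485368 → 13286696149476755040003/414839521368139485368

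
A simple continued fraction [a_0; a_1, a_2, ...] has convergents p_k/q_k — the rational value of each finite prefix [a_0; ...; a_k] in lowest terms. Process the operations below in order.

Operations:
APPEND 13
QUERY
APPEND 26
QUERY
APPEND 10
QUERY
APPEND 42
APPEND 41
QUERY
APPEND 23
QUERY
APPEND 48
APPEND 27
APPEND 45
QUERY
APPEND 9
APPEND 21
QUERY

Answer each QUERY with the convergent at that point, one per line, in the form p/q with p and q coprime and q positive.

13/1
339/26
3403/261
5877268/450769
135320429/10378675
7911618977065/606797677879
1506896660577979/115574498354008

APPEND 13: p_0 = 13·1 + 0 = 13, q_0 = 13·0 + 1 = 1 → 13/1
APPEND 26: p_1 = 26·13 + 1 = 339, q_1 = 26·1 + 0 = 26 → 339/26
APPEND 10: p_2 = 10·339 + 13 = 3403, q_2 = 10·26 + 1 = 261 → 3403/261
APPEND 42: p_3 = 42·3403 + 339 = 143265, q_3 = 42·261 + 26 = 10988 → 143265/10988
APPEND 41: p_4 = 41·143265 + 3403 = 5877268, q_4 = 41·10988 + 261 = 450769 → 5877268/450769
APPEND 23: p_5 = 23·5877268 + 143265 = 135320429, q_5 = 23·450769 + 10988 = 10378675 → 135320429/10378675
APPEND 48: p_6 = 48·135320429 + 5877268 = 6501257860, q_6 = 48·10378675 + 450769 = 498627169 → 6501257860/498627169
APPEND 27: p_7 = 27·6501257860 + 135320429 = 175669282649, q_7 = 27·498627169 + 10378675 = 13473312238 → 175669282649/13473312238
APPEND 45: p_8 = 45·175669282649 + 6501257860 = 7911618977065, q_8 = 45·13473312238 + 498627169 = 606797677879 → 7911618977065/606797677879
APPEND 9: p_9 = 9·7911618977065 + 175669282649 = 71380240076234, q_9 = 9·606797677879 + 13473312238 = 5474652413149 → 71380240076234/5474652413149
APPEND 21: p_10 = 21·71380240076234 + 7911618977065 = 1506896660577979, q_10 = 21·5474652413149 + 606797677879 = 115574498354008 → 1506896660577979/115574498354008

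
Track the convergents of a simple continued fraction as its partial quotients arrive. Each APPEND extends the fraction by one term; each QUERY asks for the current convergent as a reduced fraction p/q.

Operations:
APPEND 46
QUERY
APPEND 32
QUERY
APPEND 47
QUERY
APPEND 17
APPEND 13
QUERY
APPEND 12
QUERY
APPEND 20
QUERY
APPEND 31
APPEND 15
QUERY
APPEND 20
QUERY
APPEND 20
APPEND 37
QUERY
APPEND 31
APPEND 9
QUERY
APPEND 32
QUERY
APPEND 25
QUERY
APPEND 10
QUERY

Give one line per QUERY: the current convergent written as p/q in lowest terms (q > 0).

APPEND 46: p_0 = 46·1 + 0 = 46, q_0 = 46·0 + 1 = 1 → 46/1
APPEND 32: p_1 = 32·46 + 1 = 1473, q_1 = 32·1 + 0 = 32 → 1473/32
APPEND 47: p_2 = 47·1473 + 46 = 69277, q_2 = 47·32 + 1 = 1505 → 69277/1505
APPEND 17: p_3 = 17·69277 + 1473 = 1179182, q_3 = 17·1505 + 32 = 25617 → 1179182/25617
APPEND 13: p_4 = 13·1179182 + 69277 = 15398643, q_4 = 13·25617 + 1505 = 334526 → 15398643/334526
APPEND 12: p_5 = 12·15398643 + 1179182 = 185962898, q_5 = 12·334526 + 25617 = 4039929 → 185962898/4039929
APPEND 20: p_6 = 20·185962898 + 15398643 = 3734656603, q_6 = 20·4039929 + 334526 = 81133106 → 3734656603/81133106
APPEND 31: p_7 = 31·3734656603 + 185962898 = 115960317591, q_7 = 31·81133106 + 4039929 = 2519166215 → 115960317591/2519166215
APPEND 15: p_8 = 15·115960317591 + 3734656603 = 1743139420468, q_8 = 15·2519166215 + 81133106 = 37868626331 → 1743139420468/37868626331
APPEND 20: p_9 = 20·1743139420468 + 115960317591 = 34978748726951, q_9 = 20·37868626331 + 2519166215 = 759891692835 → 34978748726951/759891692835
APPEND 20: p_10 = 20·34978748726951 + 1743139420468 = 701318113959488, q_10 = 20·759891692835 + 37868626331 = 15235702483031 → 701318113959488/15235702483031
APPEND 37: p_11 = 37·701318113959488 + 34978748726951 = 25983748965228007, q_11 = 37·15235702483031 + 759891692835 = 564480883564982 → 25983748965228007/564480883564982
APPEND 31: p_12 = 31·25983748965228007 + 701318113959488 = 806197536036027705, q_12 = 31·564480883564982 + 15235702483031 = 17514143092997473 → 806197536036027705/17514143092997473
APPEND 9: p_13 = 9·806197536036027705 + 25983748965228007 = 7281761573289477352, q_13 = 9·17514143092997473 + 564480883564982 = 158191768720542239 → 7281761573289477352/158191768720542239
APPEND 32: p_14 = 32·7281761573289477352 + 806197536036027705 = 233822567881299302969, q_14 = 32·158191768720542239 + 17514143092997473 = 5079650742150349121 → 233822567881299302969/5079650742150349121
APPEND 25: p_15 = 25·233822567881299302969 + 7281761573289477352 = 5852845958605772051577, q_15 = 25·5079650742150349121 + 158191768720542239 = 127149460322479270264 → 5852845958605772051577/127149460322479270264
APPEND 10: p_16 = 10·5852845958605772051577 + 233822567881299302969 = 58762282153939019818739, q_16 = 10·127149460322479270264 + 5079650742150349121 = 1276574253966943051761 → 58762282153939019818739/1276574253966943051761

46/1
1473/32
69277/1505
15398643/334526
185962898/4039929
3734656603/81133106
1743139420468/37868626331
34978748726951/759891692835
25983748965228007/564480883564982
7281761573289477352/158191768720542239
233822567881299302969/5079650742150349121
5852845958605772051577/127149460322479270264
58762282153939019818739/1276574253966943051761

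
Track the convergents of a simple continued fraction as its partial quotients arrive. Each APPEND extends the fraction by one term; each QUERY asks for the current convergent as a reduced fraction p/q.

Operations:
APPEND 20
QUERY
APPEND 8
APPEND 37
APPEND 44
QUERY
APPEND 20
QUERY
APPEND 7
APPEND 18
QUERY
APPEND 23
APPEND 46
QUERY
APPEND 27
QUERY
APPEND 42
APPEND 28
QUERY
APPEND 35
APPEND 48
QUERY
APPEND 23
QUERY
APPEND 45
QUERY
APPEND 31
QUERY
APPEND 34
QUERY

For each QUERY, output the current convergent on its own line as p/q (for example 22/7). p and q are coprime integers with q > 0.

APPEND 20: p_0 = 20·1 + 0 = 20, q_0 = 20·0 + 1 = 1 → 20/1
APPEND 8: p_1 = 8·20 + 1 = 161, q_1 = 8·1 + 0 = 8 → 161/8
APPEND 37: p_2 = 37·161 + 20 = 5977, q_2 = 37·8 + 1 = 297 → 5977/297
APPEND 44: p_3 = 44·5977 + 161 = 263149, q_3 = 44·297 + 8 = 13076 → 263149/13076
APPEND 20: p_4 = 20·263149 + 5977 = 5268957, q_4 = 20·13076 + 297 = 261817 → 5268957/261817
APPEND 7: p_5 = 7·5268957 + 263149 = 37145848, q_5 = 7·261817 + 13076 = 1845795 → 37145848/1845795
APPEND 18: p_6 = 18·37145848 + 5268957 = 673894221, q_6 = 18·1845795 + 261817 = 33486127 → 673894221/33486127
APPEND 23: p_7 = 23·673894221 + 37145848 = 15536712931, q_7 = 23·33486127 + 1845795 = 772026716 → 15536712931/772026716
APPEND 46: p_8 = 46·15536712931 + 673894221 = 715362689047, q_8 = 46·772026716 + 33486127 = 35546715063 → 715362689047/35546715063
APPEND 27: p_9 = 27·715362689047 + 15536712931 = 19330329317200, q_9 = 27·35546715063 + 772026716 = 960533333417 → 19330329317200/960533333417
APPEND 42: p_10 = 42·19330329317200 + 715362689047 = 812589194011447, q_10 = 42·960533333417 + 35546715063 = 40377946718577 → 812589194011447/40377946718577
APPEND 28: p_11 = 28·812589194011447 + 19330329317200 = 22771827761637716, q_11 = 28·40377946718577 + 960533333417 = 1131543041453573 → 22771827761637716/1131543041453573
APPEND 35: p_12 = 35·22771827761637716 + 812589194011447 = 797826560851331507, q_12 = 35·1131543041453573 + 40377946718577 = 39644384397593632 → 797826560851331507/39644384397593632
APPEND 48: p_13 = 48·797826560851331507 + 22771827761637716 = 38318446748625550052, q_13 = 48·39644384397593632 + 1131543041453573 = 1904061994125947909 → 38318446748625550052/1904061994125947909
APPEND 23: p_14 = 23·38318446748625550052 + 797826560851331507 = 882122101779238982703, q_14 = 23·1904061994125947909 + 39644384397593632 = 43833070249294395539 → 882122101779238982703/43833070249294395539
APPEND 45: p_15 = 45·882122101779238982703 + 38318446748625550052 = 39733813026814379771687, q_15 = 45·43833070249294395539 + 1904061994125947909 = 1974392223212373747164 → 39733813026814379771687/1974392223212373747164
APPEND 31: p_16 = 31·39733813026814379771687 + 882122101779238982703 = 1232630325933025011905000, q_16 = 31·1974392223212373747164 + 43833070249294395539 = 61249991989832880557623 → 1232630325933025011905000/61249991989832880557623
APPEND 34: p_17 = 34·1232630325933025011905000 + 39733813026814379771687 = 41949164894749664784541687, q_17 = 34·61249991989832880557623 + 1974392223212373747164 = 2084474119877530312706346 → 41949164894749664784541687/2084474119877530312706346

20/1
263149/13076
5268957/261817
673894221/33486127
715362689047/35546715063
19330329317200/960533333417
22771827761637716/1131543041453573
38318446748625550052/1904061994125947909
882122101779238982703/43833070249294395539
39733813026814379771687/1974392223212373747164
1232630325933025011905000/61249991989832880557623
41949164894749664784541687/2084474119877530312706346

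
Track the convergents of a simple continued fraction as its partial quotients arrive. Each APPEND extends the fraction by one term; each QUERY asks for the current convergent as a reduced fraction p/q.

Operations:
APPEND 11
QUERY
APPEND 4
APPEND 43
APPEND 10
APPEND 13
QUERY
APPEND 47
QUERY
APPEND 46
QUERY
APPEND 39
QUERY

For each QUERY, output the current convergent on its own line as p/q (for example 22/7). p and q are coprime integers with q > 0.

APPEND 11: p_0 = 11·1 + 0 = 11, q_0 = 11·0 + 1 = 1 → 11/1
APPEND 4: p_1 = 4·11 + 1 = 45, q_1 = 4·1 + 0 = 4 → 45/4
APPEND 43: p_2 = 43·45 + 11 = 1946, q_2 = 43·4 + 1 = 173 → 1946/173
APPEND 10: p_3 = 10·1946 + 45 = 19505, q_3 = 10·173 + 4 = 1734 → 19505/1734
APPEND 13: p_4 = 13·19505 + 1946 = 255511, q_4 = 13·1734 + 173 = 22715 → 255511/22715
APPEND 47: p_5 = 47·255511 + 19505 = 12028522, q_5 = 47·22715 + 1734 = 1069339 → 12028522/1069339
APPEND 46: p_6 = 46·12028522 + 255511 = 553567523, q_6 = 46·1069339 + 22715 = 49212309 → 553567523/49212309
APPEND 39: p_7 = 39·553567523 + 12028522 = 21601161919, q_7 = 39·49212309 + 1069339 = 1920349390 → 21601161919/1920349390

11/1
255511/22715
12028522/1069339
553567523/49212309
21601161919/1920349390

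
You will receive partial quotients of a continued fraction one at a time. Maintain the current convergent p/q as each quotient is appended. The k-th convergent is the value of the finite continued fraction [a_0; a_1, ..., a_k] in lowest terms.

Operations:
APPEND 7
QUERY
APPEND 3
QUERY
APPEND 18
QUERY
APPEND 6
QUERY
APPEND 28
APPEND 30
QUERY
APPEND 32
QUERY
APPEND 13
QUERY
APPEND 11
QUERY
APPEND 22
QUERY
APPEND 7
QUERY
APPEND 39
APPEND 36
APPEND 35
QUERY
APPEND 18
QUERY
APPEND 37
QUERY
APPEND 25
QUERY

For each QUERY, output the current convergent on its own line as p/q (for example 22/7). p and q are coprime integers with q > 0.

7/1
22/3
403/55
2440/333
2064130/281703
66120883/9023875
861635609/117592078
9544112582/1302536733
210832112413/28773400204
1485368899473/202716338161
73366804312417015/10012765123912698
1322697010883312703/180515624527952113
49013156206994987026/6689090872658140879
1226651602185757988353/167407787440981474088

APPEND 7: p_0 = 7·1 + 0 = 7, q_0 = 7·0 + 1 = 1 → 7/1
APPEND 3: p_1 = 3·7 + 1 = 22, q_1 = 3·1 + 0 = 3 → 22/3
APPEND 18: p_2 = 18·22 + 7 = 403, q_2 = 18·3 + 1 = 55 → 403/55
APPEND 6: p_3 = 6·403 + 22 = 2440, q_3 = 6·55 + 3 = 333 → 2440/333
APPEND 28: p_4 = 28·2440 + 403 = 68723, q_4 = 28·333 + 55 = 9379 → 68723/9379
APPEND 30: p_5 = 30·68723 + 2440 = 2064130, q_5 = 30·9379 + 333 = 281703 → 2064130/281703
APPEND 32: p_6 = 32·2064130 + 68723 = 66120883, q_6 = 32·281703 + 9379 = 9023875 → 66120883/9023875
APPEND 13: p_7 = 13·66120883 + 2064130 = 861635609, q_7 = 13·9023875 + 281703 = 117592078 → 861635609/117592078
APPEND 11: p_8 = 11·861635609 + 66120883 = 9544112582, q_8 = 11·117592078 + 9023875 = 1302536733 → 9544112582/1302536733
APPEND 22: p_9 = 22·9544112582 + 861635609 = 210832112413, q_9 = 22·1302536733 + 117592078 = 28773400204 → 210832112413/28773400204
APPEND 7: p_10 = 7·210832112413 + 9544112582 = 1485368899473, q_10 = 7·28773400204 + 1302536733 = 202716338161 → 1485368899473/202716338161
APPEND 39: p_11 = 39·1485368899473 + 210832112413 = 58140219191860, q_11 = 39·202716338161 + 28773400204 = 7934710588483 → 58140219191860/7934710588483
APPEND 36: p_12 = 36·58140219191860 + 1485368899473 = 2094533259806433, q_12 = 36·7934710588483 + 202716338161 = 285852297523549 → 2094533259806433/285852297523549
APPEND 35: p_13 = 35·2094533259806433 + 58140219191860 = 73366804312417015, q_13 = 35·285852297523549 + 7934710588483 = 10012765123912698 → 73366804312417015/10012765123912698
APPEND 18: p_14 = 18·73366804312417015 + 2094533259806433 = 1322697010883312703, q_14 = 18·10012765123912698 + 285852297523549 = 180515624527952113 → 1322697010883312703/180515624527952113
APPEND 37: p_15 = 37·1322697010883312703 + 73366804312417015 = 49013156206994987026, q_15 = 37·180515624527952113 + 10012765123912698 = 6689090872658140879 → 49013156206994987026/6689090872658140879
APPEND 25: p_16 = 25·49013156206994987026 + 1322697010883312703 = 1226651602185757988353, q_16 = 25·6689090872658140879 + 180515624527952113 = 167407787440981474088 → 1226651602185757988353/167407787440981474088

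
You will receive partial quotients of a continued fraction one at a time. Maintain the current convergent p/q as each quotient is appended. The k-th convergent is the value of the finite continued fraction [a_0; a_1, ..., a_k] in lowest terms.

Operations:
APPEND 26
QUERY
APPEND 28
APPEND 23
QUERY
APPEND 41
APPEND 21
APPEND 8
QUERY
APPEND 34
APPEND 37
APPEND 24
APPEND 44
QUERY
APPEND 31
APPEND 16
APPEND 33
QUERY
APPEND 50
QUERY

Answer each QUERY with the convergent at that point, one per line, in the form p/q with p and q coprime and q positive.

APPEND 26: p_0 = 26·1 + 0 = 26, q_0 = 26·0 + 1 = 1 → 26/1
APPEND 28: p_1 = 28·26 + 1 = 729, q_1 = 28·1 + 0 = 28 → 729/28
APPEND 23: p_2 = 23·729 + 26 = 16793, q_2 = 23·28 + 1 = 645 → 16793/645
APPEND 41: p_3 = 41·16793 + 729 = 689242, q_3 = 41·645 + 28 = 26473 → 689242/26473
APPEND 21: p_4 = 21·689242 + 16793 = 14490875, q_4 = 21·26473 + 645 = 556578 → 14490875/556578
APPEND 8: p_5 = 8·14490875 + 689242 = 116616242, q_5 = 8·556578 + 26473 = 4479097 → 116616242/4479097
APPEND 34: p_6 = 34·116616242 + 14490875 = 3979443103, q_6 = 34·4479097 + 556578 = 152845876 → 3979443103/152845876
APPEND 37: p_7 = 37·3979443103 + 116616242 = 147356011053, q_7 = 37·152845876 + 4479097 = 5659776509 → 147356011053/5659776509
APPEND 24: p_8 = 24·147356011053 + 3979443103 = 3540523708375, q_8 = 24·5659776509 + 152845876 = 135987482092 → 3540523708375/135987482092
APPEND 44: p_9 = 44·3540523708375 + 147356011053 = 155930399179553, q_9 = 44·135987482092 + 5659776509 = 5989108988557 → 155930399179553/5989108988557
APPEND 31: p_10 = 31·155930399179553 + 3540523708375 = 4837382898274518, q_10 = 31·5989108988557 + 135987482092 = 185798366127359 → 4837382898274518/185798366127359
APPEND 16: p_11 = 16·4837382898274518 + 155930399179553 = 77554056771571841, q_11 = 16·185798366127359 + 5989108988557 = 2978762967026301 → 77554056771571841/2978762967026301
APPEND 33: p_12 = 33·77554056771571841 + 4837382898274518 = 2564121256360145271, q_12 = 33·2978762967026301 + 185798366127359 = 98484976277995292 → 2564121256360145271/98484976277995292
APPEND 50: p_13 = 50·2564121256360145271 + 77554056771571841 = 128283616874778835391, q_13 = 50·98484976277995292 + 2978762967026301 = 4927227576866790901 → 128283616874778835391/4927227576866790901

26/1
16793/645
116616242/4479097
155930399179553/5989108988557
2564121256360145271/98484976277995292
128283616874778835391/4927227576866790901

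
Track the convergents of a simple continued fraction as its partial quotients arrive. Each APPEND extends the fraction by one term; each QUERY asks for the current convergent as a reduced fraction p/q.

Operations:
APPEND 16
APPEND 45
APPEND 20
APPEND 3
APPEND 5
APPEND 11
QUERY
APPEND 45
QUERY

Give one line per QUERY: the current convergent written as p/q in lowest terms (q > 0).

APPEND 16: p_0 = 16·1 + 0 = 16, q_0 = 16·0 + 1 = 1 → 16/1
APPEND 45: p_1 = 45·16 + 1 = 721, q_1 = 45·1 + 0 = 45 → 721/45
APPEND 20: p_2 = 20·721 + 16 = 14436, q_2 = 20·45 + 1 = 901 → 14436/901
APPEND 3: p_3 = 3·14436 + 721 = 44029, q_3 = 3·901 + 45 = 2748 → 44029/2748
APPEND 5: p_4 = 5·44029 + 14436 = 234581, q_4 = 5·2748 + 901 = 14641 → 234581/14641
APPEND 11: p_5 = 11·234581 + 44029 = 2624420, q_5 = 11·14641 + 2748 = 163799 → 2624420/163799
APPEND 45: p_6 = 45·2624420 + 234581 = 118333481, q_6 = 45·163799 + 14641 = 7385596 → 118333481/7385596

2624420/163799
118333481/7385596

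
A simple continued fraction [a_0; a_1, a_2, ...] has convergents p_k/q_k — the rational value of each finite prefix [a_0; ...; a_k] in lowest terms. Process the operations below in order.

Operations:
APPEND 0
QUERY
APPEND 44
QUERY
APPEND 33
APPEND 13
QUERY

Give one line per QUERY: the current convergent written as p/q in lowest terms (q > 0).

APPEND 0: p_0 = 0·1 + 0 = 0, q_0 = 0·0 + 1 = 1 → 0/1
APPEND 44: p_1 = 44·0 + 1 = 1, q_1 = 44·1 + 0 = 44 → 1/44
APPEND 33: p_2 = 33·1 + 0 = 33, q_2 = 33·44 + 1 = 1453 → 33/1453
APPEND 13: p_3 = 13·33 + 1 = 430, q_3 = 13·1453 + 44 = 18933 → 430/18933

0/1
1/44
430/18933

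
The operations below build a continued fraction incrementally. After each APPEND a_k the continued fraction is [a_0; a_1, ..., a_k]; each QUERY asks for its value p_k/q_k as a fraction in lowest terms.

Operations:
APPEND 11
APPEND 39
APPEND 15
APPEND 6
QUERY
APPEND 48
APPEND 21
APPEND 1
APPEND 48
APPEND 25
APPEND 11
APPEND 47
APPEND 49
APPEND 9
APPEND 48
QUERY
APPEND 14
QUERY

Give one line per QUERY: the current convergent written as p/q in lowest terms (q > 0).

APPEND 11: p_0 = 11·1 + 0 = 11, q_0 = 11·0 + 1 = 1 → 11/1
APPEND 39: p_1 = 39·11 + 1 = 430, q_1 = 39·1 + 0 = 39 → 430/39
APPEND 15: p_2 = 15·430 + 11 = 6461, q_2 = 15·39 + 1 = 586 → 6461/586
APPEND 6: p_3 = 6·6461 + 430 = 39196, q_3 = 6·586 + 39 = 3555 → 39196/3555
APPEND 48: p_4 = 48·39196 + 6461 = 1887869, q_4 = 48·3555 + 586 = 171226 → 1887869/171226
APPEND 21: p_5 = 21·1887869 + 39196 = 39684445, q_5 = 21·171226 + 3555 = 3599301 → 39684445/3599301
APPEND 1: p_6 = 1·39684445 + 1887869 = 41572314, q_6 = 1·3599301 + 171226 = 3770527 → 41572314/3770527
APPEND 48: p_7 = 48·41572314 + 39684445 = 2035155517, q_7 = 48·3770527 + 3599301 = 184584597 → 2035155517/184584597
APPEND 25: p_8 = 25·2035155517 + 41572314 = 50920460239, q_8 = 25·184584597 + 3770527 = 4618385452 → 50920460239/4618385452
APPEND 11: p_9 = 11·50920460239 + 2035155517 = 562160218146, q_9 = 11·4618385452 + 184584597 = 50986824569 → 562160218146/50986824569
APPEND 47: p_10 = 47·562160218146 + 50920460239 = 26472450713101, q_10 = 47·50986824569 + 4618385452 = 2400999140195 → 26472450713101/2400999140195
APPEND 49: p_11 = 49·26472450713101 + 562160218146 = 1297712245160095, q_11 = 49·2400999140195 + 50986824569 = 117699944694124 → 1297712245160095/117699944694124
APPEND 9: p_12 = 9·1297712245160095 + 26472450713101 = 11705882657153956, q_12 = 9·117699944694124 + 2400999140195 = 1061700501387311 → 11705882657153956/1061700501387311
APPEND 48: p_13 = 48·11705882657153956 + 1297712245160095 = 563180079788549983, q_13 = 48·1061700501387311 + 117699944694124 = 51079324011285052 → 563180079788549983/51079324011285052
APPEND 14: p_14 = 14·563180079788549983 + 11705882657153956 = 7896226999696853718, q_14 = 14·51079324011285052 + 1061700501387311 = 716172236659378039 → 7896226999696853718/716172236659378039

39196/3555
563180079788549983/51079324011285052
7896226999696853718/716172236659378039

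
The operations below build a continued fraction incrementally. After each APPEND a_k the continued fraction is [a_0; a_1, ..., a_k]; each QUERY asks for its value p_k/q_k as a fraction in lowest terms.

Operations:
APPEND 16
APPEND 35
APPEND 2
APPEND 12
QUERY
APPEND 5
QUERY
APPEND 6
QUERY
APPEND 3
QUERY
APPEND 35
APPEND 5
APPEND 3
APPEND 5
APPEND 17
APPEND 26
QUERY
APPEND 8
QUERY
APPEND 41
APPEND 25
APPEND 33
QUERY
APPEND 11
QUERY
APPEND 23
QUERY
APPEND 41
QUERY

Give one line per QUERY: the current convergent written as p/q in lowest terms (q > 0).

14217/887
72223/4506
447555/27923
1414888/88275
1912494990493/119320748558
15373353193879/959145001717
522721020781451439/32612615351513491
5765752101347648008/359725834657123993
133135019351777355623/8306306812465365330
5464301545524219228551/340918305145737102523

APPEND 16: p_0 = 16·1 + 0 = 16, q_0 = 16·0 + 1 = 1 → 16/1
APPEND 35: p_1 = 35·16 + 1 = 561, q_1 = 35·1 + 0 = 35 → 561/35
APPEND 2: p_2 = 2·561 + 16 = 1138, q_2 = 2·35 + 1 = 71 → 1138/71
APPEND 12: p_3 = 12·1138 + 561 = 14217, q_3 = 12·71 + 35 = 887 → 14217/887
APPEND 5: p_4 = 5·14217 + 1138 = 72223, q_4 = 5·887 + 71 = 4506 → 72223/4506
APPEND 6: p_5 = 6·72223 + 14217 = 447555, q_5 = 6·4506 + 887 = 27923 → 447555/27923
APPEND 3: p_6 = 3·447555 + 72223 = 1414888, q_6 = 3·27923 + 4506 = 88275 → 1414888/88275
APPEND 35: p_7 = 35·1414888 + 447555 = 49968635, q_7 = 35·88275 + 27923 = 3117548 → 49968635/3117548
APPEND 5: p_8 = 5·49968635 + 1414888 = 251258063, q_8 = 5·3117548 + 88275 = 15676015 → 251258063/15676015
APPEND 3: p_9 = 3·251258063 + 49968635 = 803742824, q_9 = 3·15676015 + 3117548 = 50145593 → 803742824/50145593
APPEND 5: p_10 = 5·803742824 + 251258063 = 4269972183, q_10 = 5·50145593 + 15676015 = 266403980 → 4269972183/266403980
APPEND 17: p_11 = 17·4269972183 + 803742824 = 73393269935, q_11 = 17·266403980 + 50145593 = 4579013253 → 73393269935/4579013253
APPEND 26: p_12 = 26·73393269935 + 4269972183 = 1912494990493, q_12 = 26·4579013253 + 266403980 = 119320748558 → 1912494990493/119320748558
APPEND 8: p_13 = 8·1912494990493 + 73393269935 = 15373353193879, q_13 = 8·119320748558 + 4579013253 = 959145001717 → 15373353193879/959145001717
APPEND 41: p_14 = 41·15373353193879 + 1912494990493 = 632219975939532, q_14 = 41·959145001717 + 119320748558 = 39444265818955 → 632219975939532/39444265818955
APPEND 25: p_15 = 25·632219975939532 + 15373353193879 = 15820872751682179, q_15 = 25·39444265818955 + 959145001717 = 987065790475592 → 15820872751682179/987065790475592
APPEND 33: p_16 = 33·15820872751682179 + 632219975939532 = 522721020781451439, q_16 = 33·987065790475592 + 39444265818955 = 32612615351513491 → 522721020781451439/32612615351513491
APPEND 11: p_17 = 11·522721020781451439 + 15820872751682179 = 5765752101347648008, q_17 = 11·32612615351513491 + 987065790475592 = 359725834657123993 → 5765752101347648008/359725834657123993
APPEND 23: p_18 = 23·5765752101347648008 + 522721020781451439 = 133135019351777355623, q_18 = 23·359725834657123993 + 32612615351513491 = 8306306812465365330 → 133135019351777355623/8306306812465365330
APPEND 41: p_19 = 41·133135019351777355623 + 5765752101347648008 = 5464301545524219228551, q_19 = 41·8306306812465365330 + 359725834657123993 = 340918305145737102523 → 5464301545524219228551/340918305145737102523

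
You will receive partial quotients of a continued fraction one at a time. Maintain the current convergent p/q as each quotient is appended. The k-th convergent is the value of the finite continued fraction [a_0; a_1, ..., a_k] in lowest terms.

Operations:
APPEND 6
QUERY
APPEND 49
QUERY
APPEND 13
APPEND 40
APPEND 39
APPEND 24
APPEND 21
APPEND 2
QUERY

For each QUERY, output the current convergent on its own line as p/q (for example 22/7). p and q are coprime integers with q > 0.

6/1
295/49
6218173609/1032854653

APPEND 6: p_0 = 6·1 + 0 = 6, q_0 = 6·0 + 1 = 1 → 6/1
APPEND 49: p_1 = 49·6 + 1 = 295, q_1 = 49·1 + 0 = 49 → 295/49
APPEND 13: p_2 = 13·295 + 6 = 3841, q_2 = 13·49 + 1 = 638 → 3841/638
APPEND 40: p_3 = 40·3841 + 295 = 153935, q_3 = 40·638 + 49 = 25569 → 153935/25569
APPEND 39: p_4 = 39·153935 + 3841 = 6007306, q_4 = 39·25569 + 638 = 997829 → 6007306/997829
APPEND 24: p_5 = 24·6007306 + 153935 = 144329279, q_5 = 24·997829 + 25569 = 23973465 → 144329279/23973465
APPEND 21: p_6 = 21·144329279 + 6007306 = 3036922165, q_6 = 21·23973465 + 997829 = 504440594 → 3036922165/504440594
APPEND 2: p_7 = 2·3036922165 + 144329279 = 6218173609, q_7 = 2·504440594 + 23973465 = 1032854653 → 6218173609/1032854653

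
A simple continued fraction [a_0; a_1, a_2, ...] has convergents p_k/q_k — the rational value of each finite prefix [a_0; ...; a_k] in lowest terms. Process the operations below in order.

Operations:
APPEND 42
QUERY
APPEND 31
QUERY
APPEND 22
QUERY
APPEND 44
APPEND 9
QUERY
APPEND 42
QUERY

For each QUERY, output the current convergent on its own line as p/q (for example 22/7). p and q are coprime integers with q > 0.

APPEND 42: p_0 = 42·1 + 0 = 42, q_0 = 42·0 + 1 = 1 → 42/1
APPEND 31: p_1 = 31·42 + 1 = 1303, q_1 = 31·1 + 0 = 31 → 1303/31
APPEND 22: p_2 = 22·1303 + 42 = 28708, q_2 = 22·31 + 1 = 683 → 28708/683
APPEND 44: p_3 = 44·28708 + 1303 = 1264455, q_3 = 44·683 + 31 = 30083 → 1264455/30083
APPEND 9: p_4 = 9·1264455 + 28708 = 11408803, q_4 = 9·30083 + 683 = 271430 → 11408803/271430
APPEND 42: p_5 = 42·11408803 + 1264455 = 480434181, q_5 = 42·271430 + 30083 = 11430143 → 480434181/11430143

42/1
1303/31
28708/683
11408803/271430
480434181/11430143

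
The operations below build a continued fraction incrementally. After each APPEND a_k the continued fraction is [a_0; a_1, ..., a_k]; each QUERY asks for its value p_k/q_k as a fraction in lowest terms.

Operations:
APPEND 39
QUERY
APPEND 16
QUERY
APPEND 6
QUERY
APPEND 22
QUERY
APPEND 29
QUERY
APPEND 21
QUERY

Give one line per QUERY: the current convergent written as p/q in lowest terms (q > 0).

39/1
625/16
3789/97
83983/2150
2439296/62447
51309199/1313537

APPEND 39: p_0 = 39·1 + 0 = 39, q_0 = 39·0 + 1 = 1 → 39/1
APPEND 16: p_1 = 16·39 + 1 = 625, q_1 = 16·1 + 0 = 16 → 625/16
APPEND 6: p_2 = 6·625 + 39 = 3789, q_2 = 6·16 + 1 = 97 → 3789/97
APPEND 22: p_3 = 22·3789 + 625 = 83983, q_3 = 22·97 + 16 = 2150 → 83983/2150
APPEND 29: p_4 = 29·83983 + 3789 = 2439296, q_4 = 29·2150 + 97 = 62447 → 2439296/62447
APPEND 21: p_5 = 21·2439296 + 83983 = 51309199, q_5 = 21·62447 + 2150 = 1313537 → 51309199/1313537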